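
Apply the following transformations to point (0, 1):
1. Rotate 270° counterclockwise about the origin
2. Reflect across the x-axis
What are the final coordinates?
(1, 0)

Step 1: Rotate 270° → (1, 0)
Step 2: Reflect across the x-axis → (1, 0)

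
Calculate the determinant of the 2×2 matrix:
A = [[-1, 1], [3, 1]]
-4

For A = [[a, b], [c, d]], det(A) = a*d - b*c.
det(A) = (-1)*(1) - (1)*(3) = -1 - 3 = -4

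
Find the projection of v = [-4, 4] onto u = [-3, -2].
[-12/13, -8/13]

The projection of v onto u is proj_u(v) = ((v·u) / (u·u)) · u.
v·u = (-4)*(-3) + (4)*(-2) = 4.
u·u = (-3)*(-3) + (-2)*(-2) = 13.
coefficient = 4 / 13 = 4/13.
proj_u(v) = 4/13 · [-3, -2] = [-12/13, -8/13].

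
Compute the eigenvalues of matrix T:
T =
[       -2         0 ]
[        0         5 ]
λ = -2, 5

Solve det(T - λI) = 0. For a 2×2 matrix the characteristic equation is λ² - (trace)λ + det = 0.
trace(T) = a + d = -2 + 5 = 3.
det(T) = a*d - b*c = (-2)*(5) - (0)*(0) = -10 - 0 = -10.
Characteristic equation: λ² - (3)λ + (-10) = 0.
Discriminant = (3)² - 4*(-10) = 9 + 40 = 49.
λ = (3 ± √49) / 2 = (3 ± 7) / 2 = -2, 5.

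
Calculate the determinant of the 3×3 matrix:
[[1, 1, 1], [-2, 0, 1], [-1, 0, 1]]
1

Expansion along first row:
det = 1·det([[0,1],[0,1]]) - 1·det([[-2,1],[-1,1]]) + 1·det([[-2,0],[-1,0]])
    = 1·(0·1 - 1·0) - 1·(-2·1 - 1·-1) + 1·(-2·0 - 0·-1)
    = 1·0 - 1·-1 + 1·0
    = 0 + 1 + 0 = 1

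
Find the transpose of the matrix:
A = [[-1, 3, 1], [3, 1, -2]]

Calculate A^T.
[[-1, 3], [3, 1], [1, -2]]

The transpose sends entry (i,j) to (j,i); rows become columns.
Row 0 of A: [-1, 3, 1] -> column 0 of A^T.
Row 1 of A: [3, 1, -2] -> column 1 of A^T.
A^T = [[-1, 3], [3, 1], [1, -2]]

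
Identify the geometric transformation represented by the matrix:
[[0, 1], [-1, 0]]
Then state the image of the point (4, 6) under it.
rotation by 90° clockwise (i.e., 270° counterclockwise); image of (4, 6) is (6, -4)

This matches the form [[cos θ, -sin θ], [sin θ, cos θ]] of a rotation matrix; reading off cos θ and sin θ gives the angle.
The matrix [[0, 1], [-1, 0]] represents: rotation by 90° clockwise (i.e., 270° counterclockwise).
Applying it to (4, 6): [0·4 + 1·6, -1·4 + 0·6] = (6, -4).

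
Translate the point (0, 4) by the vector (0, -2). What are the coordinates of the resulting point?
(0, 2)

Translation by (0, -2):
x' = 0 + 0 = 0
y' = 4 + -2 = 2
Homogeneous matrix: [[1, 0, 0], [0, 1, -2], [0, 0, 1]]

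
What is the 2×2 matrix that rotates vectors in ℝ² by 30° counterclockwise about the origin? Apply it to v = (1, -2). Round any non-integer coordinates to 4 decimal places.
R = [[√3/2, -1/2], [1/2, √3/2]]; R·v = (1.8660, -1.2321)

A counterclockwise rotation by angle θ in ℝ² has matrix R(θ) = [[cos θ, -sin θ], [sin θ, cos θ]].
For θ = 30°: cos θ = √3/2, sin θ = 1/2.
R(30°) = [[√3/2, -1/2], [1/2, √3/2]].
R·v = [√3/2·1 + (-1/2)·-2, 1/2·1 + √3/2·-2] = (1.8660, -1.2321).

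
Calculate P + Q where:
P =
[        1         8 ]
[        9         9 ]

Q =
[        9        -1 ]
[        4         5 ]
P + Q =
[       10         7 ]
[       13        14 ]

Matrix addition is elementwise: (P+Q)[i][j] = P[i][j] + Q[i][j].
  (P+Q)[0][0] = (1) + (9) = 10
  (P+Q)[0][1] = (8) + (-1) = 7
  (P+Q)[1][0] = (9) + (4) = 13
  (P+Q)[1][1] = (9) + (5) = 14
P + Q =
[       10         7 ]
[       13        14 ]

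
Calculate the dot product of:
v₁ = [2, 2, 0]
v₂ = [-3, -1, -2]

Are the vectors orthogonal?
-8, No

The dot product is the sum of products of corresponding components.
v₁·v₂ = (2)*(-3) + (2)*(-1) + (0)*(-2) = -6 - 2 + 0 = -8.
Two vectors are orthogonal iff their dot product is 0; here the dot product is -8, so the vectors are not orthogonal.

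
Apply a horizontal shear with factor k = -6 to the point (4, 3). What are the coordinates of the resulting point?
(-14, 3)

Shear matrix for horizontal shear with factor k = -6:
[[1, -6], [0, 1]]
Result: (4, 3) → (-14, 3)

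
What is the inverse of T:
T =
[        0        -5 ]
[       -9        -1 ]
det(T) = -45
T⁻¹ =
[     1/45      -1/9 ]
[     -1/5         0 ]

For a 2×2 matrix T = [[a, b], [c, d]] with det(T) ≠ 0, T⁻¹ = (1/det(T)) * [[d, -b], [-c, a]].
det(T) = (0)*(-1) - (-5)*(-9) = 0 - 45 = -45.
T⁻¹ = (1/-45) * [[-1, 5], [9, 0]].
Dividing each entry by -45 and reducing:
T⁻¹ =
[     1/45      -1/9 ]
[     -1/5         0 ]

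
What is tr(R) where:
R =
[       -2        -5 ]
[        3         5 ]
tr(R) = -2 + 5 = 3

The trace of a square matrix is the sum of its diagonal entries.
Diagonal entries of R: R[0][0] = -2, R[1][1] = 5.
tr(R) = -2 + 5 = 3.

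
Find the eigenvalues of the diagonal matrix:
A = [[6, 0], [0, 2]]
λ₁ = 6, λ₂ = 2

The characteristic polynomial of A is det(A - λI) = (6 - λ)(2 - λ) = 0.
The roots are λ = 6 and λ = 2, so the eigenvalues are the diagonal entries.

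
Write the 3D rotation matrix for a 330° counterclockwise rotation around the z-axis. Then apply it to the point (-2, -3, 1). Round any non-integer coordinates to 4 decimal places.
R = [[√3/2, 1/2, 0], [-1/2, √3/2, 0], [0, 0, 1]]; R·(-2, -3, 1) = (-3.2321, -1.5981, 1.0000)

Rotation matrix for 330° around z-axis:
cos(330°) = √3/2, sin(330°) = -1/2
R = [[√3/2, 1/2, 0], [-1/2, √3/2, 0], [0, 0, 1]]
Apply to (-2, -3, 1): R·[-2, -3, 1]ᵀ = (-3.2321, -1.5981, 1.0000)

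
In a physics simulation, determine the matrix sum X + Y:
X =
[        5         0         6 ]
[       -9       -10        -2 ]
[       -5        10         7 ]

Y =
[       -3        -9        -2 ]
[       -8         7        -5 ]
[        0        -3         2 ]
X + Y =
[        2        -9         4 ]
[      -17        -3        -7 ]
[       -5         7         9 ]

Matrix addition is elementwise: (X+Y)[i][j] = X[i][j] + Y[i][j].
  (X+Y)[0][0] = (5) + (-3) = 2
  (X+Y)[0][1] = (0) + (-9) = -9
  (X+Y)[0][2] = (6) + (-2) = 4
  (X+Y)[1][0] = (-9) + (-8) = -17
  (X+Y)[1][1] = (-10) + (7) = -3
  (X+Y)[1][2] = (-2) + (-5) = -7
  (X+Y)[2][0] = (-5) + (0) = -5
  (X+Y)[2][1] = (10) + (-3) = 7
  (X+Y)[2][2] = (7) + (2) = 9
X + Y =
[        2        -9         4 ]
[      -17        -3        -7 ]
[       -5         7         9 ]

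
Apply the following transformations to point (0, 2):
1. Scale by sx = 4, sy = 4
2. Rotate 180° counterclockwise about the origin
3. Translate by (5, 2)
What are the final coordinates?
(5, -6)

Step 1: Scale → (0, 8)
Step 2: Rotate 180° → (0, -8)
Step 3: Translate → (5, -6)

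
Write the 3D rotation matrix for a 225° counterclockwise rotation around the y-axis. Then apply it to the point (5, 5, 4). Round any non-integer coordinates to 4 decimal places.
R = [[-√2/2, 0, -√2/2], [0, 1, 0], [√2/2, 0, -√2/2]]; R·(5, 5, 4) = (-6.3640, 5.0000, 0.7071)

Rotation matrix for 225° around y-axis:
cos(225°) = -√2/2, sin(225°) = -√2/2
R = [[-√2/2, 0, -√2/2], [0, 1, 0], [√2/2, 0, -√2/2]]
Apply to (5, 5, 4): R·[5, 5, 4]ᵀ = (-6.3640, 5.0000, 0.7071)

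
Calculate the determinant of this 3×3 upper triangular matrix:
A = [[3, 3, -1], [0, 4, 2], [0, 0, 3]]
36

The determinant of a triangular matrix is the product of its diagonal entries (the off-diagonal entries above the diagonal do not affect it).
det(A) = (3) * (4) * (3) = 36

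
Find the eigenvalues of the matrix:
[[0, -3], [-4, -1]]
λ = -4 and λ = 3

Characteristic equation: det(A - λI) = 0
λ² - (trace)λ + (det) = 0
λ² - (-1)λ + (-12) = 0
λ² + 1λ - 12 = 0
Solving: λ = -4, 3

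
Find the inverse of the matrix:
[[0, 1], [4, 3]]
[[-3/4, 1/4], [1, 0]]

For [[a,b],[c,d]], inverse = (1/det)·[[d,-b],[-c,a]]
det = 0·3 - 1·4 = -4
Inverse = (1/-4)·[[3, -1], [-4, 0]]
        = [[-3/4, 1/4], [1, 0]]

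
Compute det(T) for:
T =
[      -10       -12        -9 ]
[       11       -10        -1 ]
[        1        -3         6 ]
det(T) = 1641

Expand along row 0 (cofactor expansion): det(T) = a*(e*i - f*h) - b*(d*i - f*g) + c*(d*h - e*g), where the 3×3 is [[a, b, c], [d, e, f], [g, h, i]].
Minor M_00 = (-10)*(6) - (-1)*(-3) = -60 - 3 = -63.
Minor M_01 = (11)*(6) - (-1)*(1) = 66 + 1 = 67.
Minor M_02 = (11)*(-3) - (-10)*(1) = -33 + 10 = -23.
det(T) = (-10)*(-63) - (-12)*(67) + (-9)*(-23) = 630 + 804 + 207 = 1641.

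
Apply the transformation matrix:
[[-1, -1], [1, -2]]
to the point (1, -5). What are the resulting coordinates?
(4, 11)

Matrix multiplication:
[[-1, -1], [1, -2]] × [1, -5]ᵀ
= [-1×1 + -1×-5, 1×1 + -2×-5]ᵀ
= [4.0000, 11.0000]ᵀ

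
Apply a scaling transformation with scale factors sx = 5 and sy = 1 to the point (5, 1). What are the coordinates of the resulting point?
(25, 1)

Scaling matrix:
[[5, 0], [0, 1]]
Result: (5 × 5, 1 × 1) = (25, 1)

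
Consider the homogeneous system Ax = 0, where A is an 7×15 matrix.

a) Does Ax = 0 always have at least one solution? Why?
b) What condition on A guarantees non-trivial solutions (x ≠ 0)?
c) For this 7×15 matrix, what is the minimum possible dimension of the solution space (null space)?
a) Yes, x = 0 is always a solution. b) When A has linearly dependent columns (rank < n). c) Minimum nullity = 8.

a) x = 0 satisfies A·0 = 0, so the zero vector is always a solution.
b) Non-trivial solutions exist iff the columns of A are linearly dependent, equivalently rank(A) < n (the number of columns).
c) By rank-nullity, rank(A) + nullity(A) = n = 15. Since A has only 7 rows, rank(A) ≤ 7, so nullity(A) ≥ 15 - 7 = 8.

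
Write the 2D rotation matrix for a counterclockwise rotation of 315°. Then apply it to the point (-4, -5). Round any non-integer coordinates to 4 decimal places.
R = [[√2/2, √2/2], [-√2/2, √2/2]]; R·(-4, -5) = (-6.3640, -0.7071)

Rotation matrix formula: R(θ) = [[cos θ, -sin θ], [sin θ, cos θ]]
For θ = 315°:
cos(315°) = √2/2
sin(315°) = -√2/2
R = [[√2/2, √2/2], [-√2/2, √2/2]]
Apply to (-4, -5): [√2/2·-4 + (√2/2)·-5, -√2/2·-4 + √2/2·-5] = (-6.3640, -0.7071)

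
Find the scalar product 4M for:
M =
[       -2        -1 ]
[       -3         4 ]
4M =
[       -8        -4 ]
[      -12        16 ]

Scalar multiplication is elementwise: (4M)[i][j] = 4 * M[i][j].
  (4M)[0][0] = 4 * (-2) = -8
  (4M)[0][1] = 4 * (-1) = -4
  (4M)[1][0] = 4 * (-3) = -12
  (4M)[1][1] = 4 * (4) = 16
4M =
[       -8        -4 ]
[      -12        16 ]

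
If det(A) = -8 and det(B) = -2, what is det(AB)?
16

Use the multiplicative property of determinants: det(AB) = det(A)*det(B).
det(AB) = (-8)*(-2) = 16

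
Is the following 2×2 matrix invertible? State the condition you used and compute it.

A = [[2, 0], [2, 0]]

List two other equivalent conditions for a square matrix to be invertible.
No, not invertible; det(A) = 0 (two rows are equal, so the rows are linearly dependent). Equivalent conditions (failing for this A): rank(A) < 2; Ax = 0 has non-trivial solutions; 0 is an eigenvalue; the columns are linearly dependent.

To check invertibility, compute det(A).
In this matrix, row 0 and the last row are identical, so one row is a scalar multiple of another and the rows are linearly dependent.
A matrix with linearly dependent rows has det = 0 and is not invertible.
Equivalent failed conditions:
- rank(A) < 2.
- Ax = 0 has non-trivial solutions.
- 0 is an eigenvalue.
- The columns are linearly dependent.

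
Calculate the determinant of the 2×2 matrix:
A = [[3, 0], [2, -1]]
-3

For A = [[a, b], [c, d]], det(A) = a*d - b*c.
det(A) = (3)*(-1) - (0)*(2) = -3 - 0 = -3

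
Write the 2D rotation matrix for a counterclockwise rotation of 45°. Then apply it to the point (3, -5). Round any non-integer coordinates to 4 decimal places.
R = [[√2/2, -√2/2], [√2/2, √2/2]]; R·(3, -5) = (5.6569, -1.4142)

Rotation matrix formula: R(θ) = [[cos θ, -sin θ], [sin θ, cos θ]]
For θ = 45°:
cos(45°) = √2/2
sin(45°) = √2/2
R = [[√2/2, -√2/2], [√2/2, √2/2]]
Apply to (3, -5): [√2/2·3 + (-√2/2)·-5, √2/2·3 + √2/2·-5] = (5.6569, -1.4142)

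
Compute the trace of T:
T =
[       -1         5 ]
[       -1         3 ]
tr(T) = -1 + 3 = 2

The trace of a square matrix is the sum of its diagonal entries.
Diagonal entries of T: T[0][0] = -1, T[1][1] = 3.
tr(T) = -1 + 3 = 2.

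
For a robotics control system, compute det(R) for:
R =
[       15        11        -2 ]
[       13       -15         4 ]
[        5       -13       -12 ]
det(R) = 5604

Expand along row 0 (cofactor expansion): det(R) = a*(e*i - f*h) - b*(d*i - f*g) + c*(d*h - e*g), where the 3×3 is [[a, b, c], [d, e, f], [g, h, i]].
Minor M_00 = (-15)*(-12) - (4)*(-13) = 180 + 52 = 232.
Minor M_01 = (13)*(-12) - (4)*(5) = -156 - 20 = -176.
Minor M_02 = (13)*(-13) - (-15)*(5) = -169 + 75 = -94.
det(R) = (15)*(232) - (11)*(-176) + (-2)*(-94) = 3480 + 1936 + 188 = 5604.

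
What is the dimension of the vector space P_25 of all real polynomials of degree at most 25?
Dimension = 26

A polynomial of degree at most 25 can be written as a₀ + a₁x + a₂x² + … + a_25x^25, with 26 free coefficients a₀, …, a_25.
The set {1, x, x², …, x^25} is a basis: it spans P_25 (every such polynomial is a linear combination of these) and is linearly independent (a polynomial is zero iff all its coefficients are zero).
Therefore dim(P_25) = 25 + 1 = 26.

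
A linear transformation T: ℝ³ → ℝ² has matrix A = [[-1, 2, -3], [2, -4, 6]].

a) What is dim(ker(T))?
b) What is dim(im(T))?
dim(ker) = 2, dim(im) = 1

Observe that row 2 = -2 × row 1 (so the rows are linearly dependent).
Thus rank(A) = 1 (only one linearly independent row).
dim(im(T)) = rank(A) = 1.
By the rank-nullity theorem applied to T: ℝ³ → ℝ², rank(A) + nullity(A) = 3 (the domain dimension), so dim(ker(T)) = 3 - 1 = 2.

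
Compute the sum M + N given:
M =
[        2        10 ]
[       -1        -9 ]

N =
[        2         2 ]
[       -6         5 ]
M + N =
[        4        12 ]
[       -7        -4 ]

Matrix addition is elementwise: (M+N)[i][j] = M[i][j] + N[i][j].
  (M+N)[0][0] = (2) + (2) = 4
  (M+N)[0][1] = (10) + (2) = 12
  (M+N)[1][0] = (-1) + (-6) = -7
  (M+N)[1][1] = (-9) + (5) = -4
M + N =
[        4        12 ]
[       -7        -4 ]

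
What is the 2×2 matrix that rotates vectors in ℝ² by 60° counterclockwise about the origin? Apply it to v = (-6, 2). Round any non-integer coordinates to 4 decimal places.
R = [[1/2, -√3/2], [√3/2, 1/2]]; R·v = (-4.7321, -4.1962)

A counterclockwise rotation by angle θ in ℝ² has matrix R(θ) = [[cos θ, -sin θ], [sin θ, cos θ]].
For θ = 60°: cos θ = 1/2, sin θ = √3/2.
R(60°) = [[1/2, -√3/2], [√3/2, 1/2]].
R·v = [1/2·-6 + (-√3/2)·2, √3/2·-6 + 1/2·2] = (-4.7321, -4.1962).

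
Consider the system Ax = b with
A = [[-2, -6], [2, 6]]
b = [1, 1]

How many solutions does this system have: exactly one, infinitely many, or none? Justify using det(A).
No solution

det(A) = (-2)*(6) - (-6)*(2) = 0, so A is singular.
The column space of A is span(column 1) = span([-2, 2]).
b = [1, 1] is not a scalar multiple of column 1, so b ∉ column space and the system is inconsistent — no solution.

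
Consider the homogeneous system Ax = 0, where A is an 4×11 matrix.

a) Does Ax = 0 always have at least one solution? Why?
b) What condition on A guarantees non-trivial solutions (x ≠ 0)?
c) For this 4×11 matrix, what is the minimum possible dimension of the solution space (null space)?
a) Yes, x = 0 is always a solution. b) When A has linearly dependent columns (rank < n). c) Minimum nullity = 7.

a) x = 0 satisfies A·0 = 0, so the zero vector is always a solution.
b) Non-trivial solutions exist iff the columns of A are linearly dependent, equivalently rank(A) < n (the number of columns).
c) By rank-nullity, rank(A) + nullity(A) = n = 11. Since A has only 4 rows, rank(A) ≤ 4, so nullity(A) ≥ 11 - 4 = 7.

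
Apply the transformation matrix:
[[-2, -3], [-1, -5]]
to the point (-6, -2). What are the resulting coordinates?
(18, 16)

Matrix multiplication:
[[-2, -3], [-1, -5]] × [-6, -2]ᵀ
= [-2×-6 + -3×-2, -1×-6 + -5×-2]ᵀ
= [18.0000, 16.0000]ᵀ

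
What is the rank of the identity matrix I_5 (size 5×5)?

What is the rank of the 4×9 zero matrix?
rank(I_5) = 5, rank(0) = 0

The identity I_5 has 5 columns that are the standard basis vectors e_1, …, e_5. These are linearly independent, so all 5 columns are pivots and rank(I_5) = 5.
The 4×9 zero matrix has every entry zero, so every row is the zero row and there are no pivots; rank(0) = 0.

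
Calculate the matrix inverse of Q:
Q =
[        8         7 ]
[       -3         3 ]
det(Q) = 45
Q⁻¹ =
[     1/15     -7/45 ]
[     1/15      8/45 ]

For a 2×2 matrix Q = [[a, b], [c, d]] with det(Q) ≠ 0, Q⁻¹ = (1/det(Q)) * [[d, -b], [-c, a]].
det(Q) = (8)*(3) - (7)*(-3) = 24 + 21 = 45.
Q⁻¹ = (1/45) * [[3, -7], [3, 8]].
Dividing each entry by 45 and reducing:
Q⁻¹ =
[     1/15     -7/45 ]
[     1/15      8/45 ]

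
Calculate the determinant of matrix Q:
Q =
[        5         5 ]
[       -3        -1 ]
det(Q) = 10

For a 2×2 matrix [[a, b], [c, d]], det = a*d - b*c.
det(Q) = (5)*(-1) - (5)*(-3) = -5 + 15 = 10.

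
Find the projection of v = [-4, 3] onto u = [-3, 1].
[-9/2, 3/2]

The projection of v onto u is proj_u(v) = ((v·u) / (u·u)) · u.
v·u = (-4)*(-3) + (3)*(1) = 15.
u·u = (-3)*(-3) + (1)*(1) = 10.
coefficient = 15 / 10 = 3/2.
proj_u(v) = 3/2 · [-3, 1] = [-9/2, 3/2].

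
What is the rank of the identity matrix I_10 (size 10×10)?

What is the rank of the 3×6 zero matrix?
rank(I_10) = 10, rank(0) = 0

The identity I_10 has 10 columns that are the standard basis vectors e_1, …, e_10. These are linearly independent, so all 10 columns are pivots and rank(I_10) = 10.
The 3×6 zero matrix has every entry zero, so every row is the zero row and there are no pivots; rank(0) = 0.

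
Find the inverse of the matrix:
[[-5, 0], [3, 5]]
[[-1/5, 0], [3/25, 1/5]]

For [[a,b],[c,d]], inverse = (1/det)·[[d,-b],[-c,a]]
det = -5·5 - 0·3 = -25
Inverse = (1/-25)·[[5, 0], [-3, -5]]
        = [[-1/5, 0], [3/25, 1/5]]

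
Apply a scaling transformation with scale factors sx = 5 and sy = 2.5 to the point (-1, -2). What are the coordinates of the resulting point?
(-5, -5.0)

Scaling matrix:
[[5, 0], [0, 2.50]]
Result: (-1 × 5, -2 × 2.5) = (-5, -5.0)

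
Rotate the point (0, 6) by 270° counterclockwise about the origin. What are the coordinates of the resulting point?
(6, 0)

Rotation matrix R(θ) = [[cos θ, -sin θ], [sin θ, cos θ]]; for θ = 270°:
R = [[0, 1], [-1, 0]]
Result: R × [0, 6]ᵀ = [0·0 + (1)·6, -1·0 + (0)·6]ᵀ = (6, 0)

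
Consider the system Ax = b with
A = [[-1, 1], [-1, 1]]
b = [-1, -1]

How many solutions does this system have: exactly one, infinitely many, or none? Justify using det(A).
Infinitely many solutions

det(A) = (-1)*(1) - (1)*(-1) = 0, so A is singular (column 2 is -1 times column 1).
b = [-1, -1] = 1 * column 1 of A, so b lies in the column space of A.
A singular matrix whose right-hand side is in its column space gives a 1-parameter family of solutions — infinitely many.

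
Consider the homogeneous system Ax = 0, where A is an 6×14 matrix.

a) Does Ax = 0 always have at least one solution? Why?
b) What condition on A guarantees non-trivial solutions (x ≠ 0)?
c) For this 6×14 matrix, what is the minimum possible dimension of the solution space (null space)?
a) Yes, x = 0 is always a solution. b) When A has linearly dependent columns (rank < n). c) Minimum nullity = 8.

a) x = 0 satisfies A·0 = 0, so the zero vector is always a solution.
b) Non-trivial solutions exist iff the columns of A are linearly dependent, equivalently rank(A) < n (the number of columns).
c) By rank-nullity, rank(A) + nullity(A) = n = 14. Since A has only 6 rows, rank(A) ≤ 6, so nullity(A) ≥ 14 - 6 = 8.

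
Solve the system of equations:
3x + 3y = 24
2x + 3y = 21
x = 3, y = 5

Use elimination (row reduction):
Equation 1: 3x + 3y = 24.
Equation 2: 2x + 3y = 21.
Multiply Eq1 by 2 and Eq2 by 3: 6x + 6y = 48;  6x + 9y = 63.
Subtract: (3)y = 15, so y = 5.
Back-substitute into Eq1: 3x + 3*(5) = 24, so x = 3.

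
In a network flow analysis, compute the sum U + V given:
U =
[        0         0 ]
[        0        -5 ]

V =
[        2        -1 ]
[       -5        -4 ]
U + V =
[        2        -1 ]
[       -5        -9 ]

Matrix addition is elementwise: (U+V)[i][j] = U[i][j] + V[i][j].
  (U+V)[0][0] = (0) + (2) = 2
  (U+V)[0][1] = (0) + (-1) = -1
  (U+V)[1][0] = (0) + (-5) = -5
  (U+V)[1][1] = (-5) + (-4) = -9
U + V =
[        2        -1 ]
[       -5        -9 ]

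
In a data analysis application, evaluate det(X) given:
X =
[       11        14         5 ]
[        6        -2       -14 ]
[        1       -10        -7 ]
det(X) = -1284

Expand along row 0 (cofactor expansion): det(X) = a*(e*i - f*h) - b*(d*i - f*g) + c*(d*h - e*g), where the 3×3 is [[a, b, c], [d, e, f], [g, h, i]].
Minor M_00 = (-2)*(-7) - (-14)*(-10) = 14 - 140 = -126.
Minor M_01 = (6)*(-7) - (-14)*(1) = -42 + 14 = -28.
Minor M_02 = (6)*(-10) - (-2)*(1) = -60 + 2 = -58.
det(X) = (11)*(-126) - (14)*(-28) + (5)*(-58) = -1386 + 392 - 290 = -1284.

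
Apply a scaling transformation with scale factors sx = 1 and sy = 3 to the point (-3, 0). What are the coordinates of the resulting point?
(-3, 0)

Scaling matrix:
[[1, 0], [0, 3]]
Result: (-3 × 1, 0 × 3) = (-3, 0)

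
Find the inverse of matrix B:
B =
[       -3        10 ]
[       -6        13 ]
det(B) = 21
B⁻¹ =
[    13/21    -10/21 ]
[      2/7      -1/7 ]

For a 2×2 matrix B = [[a, b], [c, d]] with det(B) ≠ 0, B⁻¹ = (1/det(B)) * [[d, -b], [-c, a]].
det(B) = (-3)*(13) - (10)*(-6) = -39 + 60 = 21.
B⁻¹ = (1/21) * [[13, -10], [6, -3]].
Dividing each entry by 21 and reducing:
B⁻¹ =
[    13/21    -10/21 ]
[      2/7      -1/7 ]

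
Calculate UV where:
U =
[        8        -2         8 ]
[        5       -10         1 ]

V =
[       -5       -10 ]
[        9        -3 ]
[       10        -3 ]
UV =
[       22       -98 ]
[     -105       -23 ]

Matrix multiplication: (UV)[i][j] = sum over k of U[i][k] * V[k][j].
  (UV)[0][0] = (8)*(-5) + (-2)*(9) + (8)*(10) = 22
  (UV)[0][1] = (8)*(-10) + (-2)*(-3) + (8)*(-3) = -98
  (UV)[1][0] = (5)*(-5) + (-10)*(9) + (1)*(10) = -105
  (UV)[1][1] = (5)*(-10) + (-10)*(-3) + (1)*(-3) = -23
UV =
[       22       -98 ]
[     -105       -23 ]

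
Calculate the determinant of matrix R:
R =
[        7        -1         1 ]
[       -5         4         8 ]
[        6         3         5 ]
det(R) = -140

Expand along row 0 (cofactor expansion): det(R) = a*(e*i - f*h) - b*(d*i - f*g) + c*(d*h - e*g), where the 3×3 is [[a, b, c], [d, e, f], [g, h, i]].
Minor M_00 = (4)*(5) - (8)*(3) = 20 - 24 = -4.
Minor M_01 = (-5)*(5) - (8)*(6) = -25 - 48 = -73.
Minor M_02 = (-5)*(3) - (4)*(6) = -15 - 24 = -39.
det(R) = (7)*(-4) - (-1)*(-73) + (1)*(-39) = -28 - 73 - 39 = -140.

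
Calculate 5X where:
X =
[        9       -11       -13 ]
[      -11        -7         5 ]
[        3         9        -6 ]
5X =
[       45       -55       -65 ]
[      -55       -35        25 ]
[       15        45       -30 ]

Scalar multiplication is elementwise: (5X)[i][j] = 5 * X[i][j].
  (5X)[0][0] = 5 * (9) = 45
  (5X)[0][1] = 5 * (-11) = -55
  (5X)[0][2] = 5 * (-13) = -65
  (5X)[1][0] = 5 * (-11) = -55
  (5X)[1][1] = 5 * (-7) = -35
  (5X)[1][2] = 5 * (5) = 25
  (5X)[2][0] = 5 * (3) = 15
  (5X)[2][1] = 5 * (9) = 45
  (5X)[2][2] = 5 * (-6) = -30
5X =
[       45       -55       -65 ]
[      -55       -35        25 ]
[       15        45       -30 ]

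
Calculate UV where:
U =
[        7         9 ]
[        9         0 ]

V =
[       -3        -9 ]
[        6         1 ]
UV =
[       33       -54 ]
[      -27       -81 ]

Matrix multiplication: (UV)[i][j] = sum over k of U[i][k] * V[k][j].
  (UV)[0][0] = (7)*(-3) + (9)*(6) = 33
  (UV)[0][1] = (7)*(-9) + (9)*(1) = -54
  (UV)[1][0] = (9)*(-3) + (0)*(6) = -27
  (UV)[1][1] = (9)*(-9) + (0)*(1) = -81
UV =
[       33       -54 ]
[      -27       -81 ]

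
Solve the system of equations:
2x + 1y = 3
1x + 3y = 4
x = 1, y = 1

Use elimination (row reduction):
Equation 1: 2x + 1y = 3.
Equation 2: 1x + 3y = 4.
Multiply Eq1 by 1 and Eq2 by 2: 2x + 1y = 3;  2x + 6y = 8.
Subtract: (5)y = 5, so y = 1.
Back-substitute into Eq1: 2x + 1*(1) = 3, so x = 1.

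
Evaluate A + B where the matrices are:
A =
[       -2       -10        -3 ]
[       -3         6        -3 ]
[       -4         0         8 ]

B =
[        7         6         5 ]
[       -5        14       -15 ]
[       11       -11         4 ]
A + B =
[        5        -4         2 ]
[       -8        20       -18 ]
[        7       -11        12 ]

Matrix addition is elementwise: (A+B)[i][j] = A[i][j] + B[i][j].
  (A+B)[0][0] = (-2) + (7) = 5
  (A+B)[0][1] = (-10) + (6) = -4
  (A+B)[0][2] = (-3) + (5) = 2
  (A+B)[1][0] = (-3) + (-5) = -8
  (A+B)[1][1] = (6) + (14) = 20
  (A+B)[1][2] = (-3) + (-15) = -18
  (A+B)[2][0] = (-4) + (11) = 7
  (A+B)[2][1] = (0) + (-11) = -11
  (A+B)[2][2] = (8) + (4) = 12
A + B =
[        5        -4         2 ]
[       -8        20       -18 ]
[        7       -11        12 ]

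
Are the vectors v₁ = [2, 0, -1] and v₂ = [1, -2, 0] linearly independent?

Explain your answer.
Yes, linearly independent

Two vectors are linearly dependent iff one is a scalar multiple of the other.
No single scalar k satisfies v₂ = k·v₁ (the ratios of corresponding entries disagree), so v₁ and v₂ are linearly independent.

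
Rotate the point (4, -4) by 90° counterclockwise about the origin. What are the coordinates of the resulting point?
(4, 4)

Rotation matrix R(θ) = [[cos θ, -sin θ], [sin θ, cos θ]]; for θ = 90°:
R = [[0, -1], [1, 0]]
Result: R × [4, -4]ᵀ = [0·4 + (-1)·-4, 1·4 + (0)·-4]ᵀ = (4, 4)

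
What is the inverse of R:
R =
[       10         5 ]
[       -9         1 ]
det(R) = 55
R⁻¹ =
[     1/55     -1/11 ]
[     9/55      2/11 ]

For a 2×2 matrix R = [[a, b], [c, d]] with det(R) ≠ 0, R⁻¹ = (1/det(R)) * [[d, -b], [-c, a]].
det(R) = (10)*(1) - (5)*(-9) = 10 + 45 = 55.
R⁻¹ = (1/55) * [[1, -5], [9, 10]].
Dividing each entry by 55 and reducing:
R⁻¹ =
[     1/55     -1/11 ]
[     9/55      2/11 ]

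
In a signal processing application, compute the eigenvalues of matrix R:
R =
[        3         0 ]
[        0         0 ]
λ = 0, 3

Solve det(R - λI) = 0. For a 2×2 matrix the characteristic equation is λ² - (trace)λ + det = 0.
trace(R) = a + d = 3 + 0 = 3.
det(R) = a*d - b*c = (3)*(0) - (0)*(0) = 0 - 0 = 0.
Characteristic equation: λ² - (3)λ + (0) = 0.
Discriminant = (3)² - 4*(0) = 9 - 0 = 9.
λ = (3 ± √9) / 2 = (3 ± 3) / 2 = 0, 3.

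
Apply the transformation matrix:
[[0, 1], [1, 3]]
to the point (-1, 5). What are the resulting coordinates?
(5, 14)

Matrix multiplication:
[[0, 1], [1, 3]] × [-1, 5]ᵀ
= [0×-1 + 1×5, 1×-1 + 3×5]ᵀ
= [5.0000, 14.0000]ᵀ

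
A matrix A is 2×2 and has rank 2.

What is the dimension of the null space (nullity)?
0

The rank-nullity theorem for an m×n matrix states:
rank(A) + nullity(A) = n (the number of columns).
Here n = 2 and rank(A) = 2, so nullity(A) = 2 - 2 = 0.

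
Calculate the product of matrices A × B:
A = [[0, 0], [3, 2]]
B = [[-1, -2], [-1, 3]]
[[0, 0], [-5, 0]]

Matrix multiplication:
C[0][0] = 0×-1 + 0×-1 = 0
C[0][1] = 0×-2 + 0×3 = 0
C[1][0] = 3×-1 + 2×-1 = -5
C[1][1] = 3×-2 + 2×3 = 0
Result: [[0, 0], [-5, 0]]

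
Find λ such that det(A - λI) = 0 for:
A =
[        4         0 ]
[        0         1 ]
λ = 1, 4

Solve det(A - λI) = 0. For a 2×2 matrix the characteristic equation is λ² - (trace)λ + det = 0.
trace(A) = a + d = 4 + 1 = 5.
det(A) = a*d - b*c = (4)*(1) - (0)*(0) = 4 - 0 = 4.
Characteristic equation: λ² - (5)λ + (4) = 0.
Discriminant = (5)² - 4*(4) = 25 - 16 = 9.
λ = (5 ± √9) / 2 = (5 ± 3) / 2 = 1, 4.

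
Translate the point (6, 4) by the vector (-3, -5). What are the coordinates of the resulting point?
(3, -1)

Translation by (-3, -5):
x' = 6 + -3 = 3
y' = 4 + -5 = -1
Homogeneous matrix: [[1, 0, -3], [0, 1, -5], [0, 0, 1]]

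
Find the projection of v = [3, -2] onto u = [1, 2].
[-1/5, -2/5]

The projection of v onto u is proj_u(v) = ((v·u) / (u·u)) · u.
v·u = (3)*(1) + (-2)*(2) = -1.
u·u = (1)*(1) + (2)*(2) = 5.
coefficient = -1 / 5 = -1/5.
proj_u(v) = -1/5 · [1, 2] = [-1/5, -2/5].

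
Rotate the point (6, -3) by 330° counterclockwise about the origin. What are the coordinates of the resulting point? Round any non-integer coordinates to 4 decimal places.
(3.6962, -5.5981)

Rotation matrix R(θ) = [[cos θ, -sin θ], [sin θ, cos θ]]; for θ = 330°:
R = [[√3/2, 1/2], [-1/2, √3/2]]
Result: R × [6, -3]ᵀ = [√3/2·6 + (1/2)·-3, -1/2·6 + (√3/2)·-3]ᵀ = (3.6962, -5.5981)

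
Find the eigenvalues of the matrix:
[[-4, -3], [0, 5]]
λ = -4 and λ = 5

Characteristic equation: det(A - λI) = 0
λ² - (trace)λ + (det) = 0
λ² - (1)λ + (-20) = 0
λ² - 1λ - 20 = 0
Solving: λ = -4, 5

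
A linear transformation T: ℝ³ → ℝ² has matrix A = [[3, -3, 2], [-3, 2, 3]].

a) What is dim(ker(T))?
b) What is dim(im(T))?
dim(ker) = 1, dim(im) = 2

The two rows are not scalar multiples of one another (no single k satisfies row 2 = k × row 1), so they are linearly independent.
Thus rank(A) = 2.
dim(im(T)) = rank(A) = 2.
By the rank-nullity theorem applied to T: ℝ³ → ℝ², rank(A) + nullity(A) = 3 (the domain dimension), so dim(ker(T)) = 3 - 2 = 1.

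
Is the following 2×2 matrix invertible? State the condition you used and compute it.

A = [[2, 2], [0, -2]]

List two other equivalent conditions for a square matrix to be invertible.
Yes, invertible; det(A) = -4 ≠ 0. Equivalent conditions: rank(A) = 2; Ax = 0 has only the trivial solution; 0 is not an eigenvalue; the columns of A are linearly independent.

To check invertibility, compute det(A).
The given matrix is triangular, so det(A) equals the product of its diagonal entries = -4 ≠ 0.
Since det(A) ≠ 0, A is invertible.
Equivalent conditions for a square matrix A to be invertible:
- rank(A) = 2 (full rank).
- The homogeneous system Ax = 0 has only the trivial solution x = 0.
- 0 is not an eigenvalue of A.
- The columns (equivalently rows) of A are linearly independent.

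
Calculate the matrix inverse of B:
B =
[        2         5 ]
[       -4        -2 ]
det(B) = 16
B⁻¹ =
[     -1/8     -5/16 ]
[      1/4       1/8 ]

For a 2×2 matrix B = [[a, b], [c, d]] with det(B) ≠ 0, B⁻¹ = (1/det(B)) * [[d, -b], [-c, a]].
det(B) = (2)*(-2) - (5)*(-4) = -4 + 20 = 16.
B⁻¹ = (1/16) * [[-2, -5], [4, 2]].
Dividing each entry by 16 and reducing:
B⁻¹ =
[     -1/8     -5/16 ]
[      1/4       1/8 ]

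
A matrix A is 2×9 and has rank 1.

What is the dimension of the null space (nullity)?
8

The rank-nullity theorem for an m×n matrix states:
rank(A) + nullity(A) = n (the number of columns).
Here n = 9 and rank(A) = 1, so nullity(A) = 9 - 1 = 8.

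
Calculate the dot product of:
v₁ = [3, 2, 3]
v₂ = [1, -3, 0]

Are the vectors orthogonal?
-3, No

The dot product is the sum of products of corresponding components.
v₁·v₂ = (3)*(1) + (2)*(-3) + (3)*(0) = 3 - 6 + 0 = -3.
Two vectors are orthogonal iff their dot product is 0; here the dot product is -3, so the vectors are not orthogonal.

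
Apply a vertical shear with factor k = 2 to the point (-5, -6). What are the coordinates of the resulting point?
(-5, -16)

Shear matrix for vertical shear with factor k = 2:
[[1, 0], [2, 1]]
Result: (-5, -6) → (-5, -16)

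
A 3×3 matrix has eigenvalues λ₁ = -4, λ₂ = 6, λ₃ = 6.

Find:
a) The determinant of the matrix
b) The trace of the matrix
det = -144, trace = 8

Two standard eigenvalue identities:
- det(A) equals the product of the eigenvalues (counted with multiplicity).
- trace(A) equals the sum of the eigenvalues.
det(A) = (-4)*(6)*(6) = -144.
trace(A) = -4 + 6 + 6 = 8.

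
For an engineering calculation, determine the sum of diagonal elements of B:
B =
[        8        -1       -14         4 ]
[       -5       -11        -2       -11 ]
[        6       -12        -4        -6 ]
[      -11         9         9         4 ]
tr(B) = 8 - 11 - 4 + 4 = -3

The trace of a square matrix is the sum of its diagonal entries.
Diagonal entries of B: B[0][0] = 8, B[1][1] = -11, B[2][2] = -4, B[3][3] = 4.
tr(B) = 8 - 11 - 4 + 4 = -3.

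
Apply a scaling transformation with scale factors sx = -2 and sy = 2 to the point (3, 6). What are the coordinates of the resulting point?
(-6, 12)

Scaling matrix:
[[-2, 0], [0, 2]]
Result: (3 × -2, 6 × 2) = (-6, 12)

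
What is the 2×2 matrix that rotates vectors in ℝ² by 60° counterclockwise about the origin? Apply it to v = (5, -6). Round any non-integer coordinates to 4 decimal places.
R = [[1/2, -√3/2], [√3/2, 1/2]]; R·v = (7.6962, 1.3301)

A counterclockwise rotation by angle θ in ℝ² has matrix R(θ) = [[cos θ, -sin θ], [sin θ, cos θ]].
For θ = 60°: cos θ = 1/2, sin θ = √3/2.
R(60°) = [[1/2, -√3/2], [√3/2, 1/2]].
R·v = [1/2·5 + (-√3/2)·-6, √3/2·5 + 1/2·-6] = (7.6962, 1.3301).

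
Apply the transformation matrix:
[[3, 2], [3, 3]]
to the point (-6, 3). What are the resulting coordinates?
(-12, -9)

Matrix multiplication:
[[3, 2], [3, 3]] × [-6, 3]ᵀ
= [3×-6 + 2×3, 3×-6 + 3×3]ᵀ
= [-12.0000, -9.0000]ᵀ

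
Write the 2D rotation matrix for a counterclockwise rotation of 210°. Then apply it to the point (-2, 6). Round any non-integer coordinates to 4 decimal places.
R = [[-√3/2, 1/2], [-1/2, -√3/2]]; R·(-2, 6) = (4.7321, -4.1962)

Rotation matrix formula: R(θ) = [[cos θ, -sin θ], [sin θ, cos θ]]
For θ = 210°:
cos(210°) = -√3/2
sin(210°) = -1/2
R = [[-√3/2, 1/2], [-1/2, -√3/2]]
Apply to (-2, 6): [-√3/2·-2 + (1/2)·6, -1/2·-2 + -√3/2·6] = (4.7321, -4.1962)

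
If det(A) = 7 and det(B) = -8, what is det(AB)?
-56

Use the multiplicative property of determinants: det(AB) = det(A)*det(B).
det(AB) = (7)*(-8) = -56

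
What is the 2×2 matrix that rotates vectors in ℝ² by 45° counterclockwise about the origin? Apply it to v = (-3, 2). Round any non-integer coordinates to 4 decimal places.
R = [[√2/2, -√2/2], [√2/2, √2/2]]; R·v = (-3.5355, -0.7071)

A counterclockwise rotation by angle θ in ℝ² has matrix R(θ) = [[cos θ, -sin θ], [sin θ, cos θ]].
For θ = 45°: cos θ = √2/2, sin θ = √2/2.
R(45°) = [[√2/2, -√2/2], [√2/2, √2/2]].
R·v = [√2/2·-3 + (-√2/2)·2, √2/2·-3 + √2/2·2] = (-3.5355, -0.7071).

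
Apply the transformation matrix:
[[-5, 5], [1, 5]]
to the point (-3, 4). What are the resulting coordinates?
(35, 17)

Matrix multiplication:
[[-5, 5], [1, 5]] × [-3, 4]ᵀ
= [-5×-3 + 5×4, 1×-3 + 5×4]ᵀ
= [35.0000, 17.0000]ᵀ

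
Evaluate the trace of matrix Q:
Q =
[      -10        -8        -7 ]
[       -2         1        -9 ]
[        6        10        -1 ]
tr(Q) = -10 + 1 - 1 = -10

The trace of a square matrix is the sum of its diagonal entries.
Diagonal entries of Q: Q[0][0] = -10, Q[1][1] = 1, Q[2][2] = -1.
tr(Q) = -10 + 1 - 1 = -10.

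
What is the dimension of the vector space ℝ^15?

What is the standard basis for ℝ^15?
Dimension = 15; standard basis = {e_1, e_2, e_3, …, e_15}

ℝ^15 is the space of 15-tuples of real numbers; its dimension is 15.
The standard basis consists of 15 vectors: e_1, e_2, e_3, …, e_15, where e_i is the vector with 1 in position i and 0 elsewhere.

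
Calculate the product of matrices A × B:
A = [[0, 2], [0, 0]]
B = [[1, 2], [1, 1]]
[[2, 2], [0, 0]]

Matrix multiplication:
C[0][0] = 0×1 + 2×1 = 2
C[0][1] = 0×2 + 2×1 = 2
C[1][0] = 0×1 + 0×1 = 0
C[1][1] = 0×2 + 0×1 = 0
Result: [[2, 2], [0, 0]]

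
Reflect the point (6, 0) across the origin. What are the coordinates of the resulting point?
(-6, 0)

Reflection across origin: (6, 0) → (-6, 0)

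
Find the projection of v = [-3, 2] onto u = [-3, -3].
[-1/2, -1/2]

The projection of v onto u is proj_u(v) = ((v·u) / (u·u)) · u.
v·u = (-3)*(-3) + (2)*(-3) = 3.
u·u = (-3)*(-3) + (-3)*(-3) = 18.
coefficient = 3 / 18 = 1/6.
proj_u(v) = 1/6 · [-3, -3] = [-1/2, -1/2].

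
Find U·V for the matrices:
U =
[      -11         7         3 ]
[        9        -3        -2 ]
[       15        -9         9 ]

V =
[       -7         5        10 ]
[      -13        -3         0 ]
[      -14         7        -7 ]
UV =
[      -56       -55      -131 ]
[        4        40       104 ]
[     -114       165        87 ]

Matrix multiplication: (UV)[i][j] = sum over k of U[i][k] * V[k][j].
  (UV)[0][0] = (-11)*(-7) + (7)*(-13) + (3)*(-14) = -56
  (UV)[0][1] = (-11)*(5) + (7)*(-3) + (3)*(7) = -55
  (UV)[0][2] = (-11)*(10) + (7)*(0) + (3)*(-7) = -131
  (UV)[1][0] = (9)*(-7) + (-3)*(-13) + (-2)*(-14) = 4
  (UV)[1][1] = (9)*(5) + (-3)*(-3) + (-2)*(7) = 40
  (UV)[1][2] = (9)*(10) + (-3)*(0) + (-2)*(-7) = 104
  (UV)[2][0] = (15)*(-7) + (-9)*(-13) + (9)*(-14) = -114
  (UV)[2][1] = (15)*(5) + (-9)*(-3) + (9)*(7) = 165
  (UV)[2][2] = (15)*(10) + (-9)*(0) + (9)*(-7) = 87
UV =
[      -56       -55      -131 ]
[        4        40       104 ]
[     -114       165        87 ]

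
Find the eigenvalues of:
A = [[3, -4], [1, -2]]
λ = -1, 2

Solve det(A - λI) = 0. For a 2×2 matrix this is λ² - (trace)λ + det = 0.
trace(A) = 3 - 2 = 1.
det(A) = (3)*(-2) - (-4)*(1) = -6 + 4 = -2.
Characteristic equation: λ² - (1)λ + (-2) = 0.
Discriminant: (1)² - 4*(-2) = 1 + 8 = 9.
Roots: λ = (1 ± √9) / 2 = -1, 2.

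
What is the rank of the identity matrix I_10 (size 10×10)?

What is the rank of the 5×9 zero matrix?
rank(I_10) = 10, rank(0) = 0

The identity I_10 has 10 columns that are the standard basis vectors e_1, …, e_10. These are linearly independent, so all 10 columns are pivots and rank(I_10) = 10.
The 5×9 zero matrix has every entry zero, so every row is the zero row and there are no pivots; rank(0) = 0.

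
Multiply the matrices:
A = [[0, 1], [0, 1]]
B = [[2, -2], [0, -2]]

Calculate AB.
[[0, -2], [0, -2]]

Each entry (i,j) of AB = sum over k of A[i][k]*B[k][j].
(AB)[0][0] = (0)*(2) + (1)*(0) = 0
(AB)[0][1] = (0)*(-2) + (1)*(-2) = -2
(AB)[1][0] = (0)*(2) + (1)*(0) = 0
(AB)[1][1] = (0)*(-2) + (1)*(-2) = -2
AB = [[0, -2], [0, -2]]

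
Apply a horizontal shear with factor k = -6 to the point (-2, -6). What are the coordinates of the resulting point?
(34, -6)

Shear matrix for horizontal shear with factor k = -6:
[[1, -6], [0, 1]]
Result: (-2, -6) → (34, -6)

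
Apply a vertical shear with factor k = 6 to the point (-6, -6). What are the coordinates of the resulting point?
(-6, -42)

Shear matrix for vertical shear with factor k = 6:
[[1, 0], [6, 1]]
Result: (-6, -6) → (-6, -42)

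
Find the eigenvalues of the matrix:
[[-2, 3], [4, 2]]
λ = -4 and λ = 4

Characteristic equation: det(A - λI) = 0
λ² - (trace)λ + (det) = 0
λ² - (0)λ + (-16) = 0
λ² - 0λ - 16 = 0
Solving: λ = -4, 4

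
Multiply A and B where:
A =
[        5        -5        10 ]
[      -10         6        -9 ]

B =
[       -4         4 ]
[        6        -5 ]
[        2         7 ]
AB =
[      -30       115 ]
[       58      -133 ]

Matrix multiplication: (AB)[i][j] = sum over k of A[i][k] * B[k][j].
  (AB)[0][0] = (5)*(-4) + (-5)*(6) + (10)*(2) = -30
  (AB)[0][1] = (5)*(4) + (-5)*(-5) + (10)*(7) = 115
  (AB)[1][0] = (-10)*(-4) + (6)*(6) + (-9)*(2) = 58
  (AB)[1][1] = (-10)*(4) + (6)*(-5) + (-9)*(7) = -133
AB =
[      -30       115 ]
[       58      -133 ]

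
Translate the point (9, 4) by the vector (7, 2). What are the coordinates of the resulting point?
(16, 6)

Translation by (7, 2):
x' = 9 + 7 = 16
y' = 4 + 2 = 6
Homogeneous matrix: [[1, 0, 7], [0, 1, 2], [0, 0, 1]]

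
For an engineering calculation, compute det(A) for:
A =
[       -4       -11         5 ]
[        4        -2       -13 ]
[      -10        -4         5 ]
det(A) = -1142

Expand along row 0 (cofactor expansion): det(A) = a*(e*i - f*h) - b*(d*i - f*g) + c*(d*h - e*g), where the 3×3 is [[a, b, c], [d, e, f], [g, h, i]].
Minor M_00 = (-2)*(5) - (-13)*(-4) = -10 - 52 = -62.
Minor M_01 = (4)*(5) - (-13)*(-10) = 20 - 130 = -110.
Minor M_02 = (4)*(-4) - (-2)*(-10) = -16 - 20 = -36.
det(A) = (-4)*(-62) - (-11)*(-110) + (5)*(-36) = 248 - 1210 - 180 = -1142.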